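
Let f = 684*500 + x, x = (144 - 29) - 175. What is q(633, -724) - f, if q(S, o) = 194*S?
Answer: -219138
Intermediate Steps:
x = -60 (x = 115 - 175 = -60)
f = 341940 (f = 684*500 - 60 = 342000 - 60 = 341940)
q(633, -724) - f = 194*633 - 1*341940 = 122802 - 341940 = -219138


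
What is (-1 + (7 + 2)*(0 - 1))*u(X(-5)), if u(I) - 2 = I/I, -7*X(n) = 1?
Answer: -30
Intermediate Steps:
X(n) = -⅐ (X(n) = -⅐*1 = -⅐)
u(I) = 3 (u(I) = 2 + I/I = 2 + 1 = 3)
(-1 + (7 + 2)*(0 - 1))*u(X(-5)) = (-1 + (7 + 2)*(0 - 1))*3 = (-1 + 9*(-1))*3 = (-1 - 9)*3 = -10*3 = -30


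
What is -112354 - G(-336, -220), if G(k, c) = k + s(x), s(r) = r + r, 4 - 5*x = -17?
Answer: -560132/5 ≈ -1.1203e+5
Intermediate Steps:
x = 21/5 (x = ⅘ - ⅕*(-17) = ⅘ + 17/5 = 21/5 ≈ 4.2000)
s(r) = 2*r
G(k, c) = 42/5 + k (G(k, c) = k + 2*(21/5) = k + 42/5 = 42/5 + k)
-112354 - G(-336, -220) = -112354 - (42/5 - 336) = -112354 - 1*(-1638/5) = -112354 + 1638/5 = -560132/5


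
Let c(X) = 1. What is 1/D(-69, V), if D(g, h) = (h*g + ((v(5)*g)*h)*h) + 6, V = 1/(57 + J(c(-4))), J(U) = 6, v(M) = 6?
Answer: 441/2117 ≈ 0.20831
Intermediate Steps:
V = 1/63 (V = 1/(57 + 6) = 1/63 ≈ 0.015873)
D(g, h) = 6 + g*h + 6*g*h² (D(g, h) = (h*g + ((6*g)*h)*h) + 6 = (g*h + (6*g*h)*h) + 6 = (g*h + 6*g*h²) + 6 = 6 + g*h + 6*g*h²)
1/D(-69, V) = 1/(6 - 69*1/63 + 6*(-69)*(1/63)²) = 1/(6 - 23/21 + 6*(-69)*(1/3969)) = 1/(6 - 23/21 - 46/441) = 1/(2117/441) = 441/2117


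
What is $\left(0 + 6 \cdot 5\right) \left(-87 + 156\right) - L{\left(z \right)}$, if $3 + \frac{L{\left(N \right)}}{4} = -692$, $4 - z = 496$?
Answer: $4850$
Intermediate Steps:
$z = -492$ ($z = 4 - 496 = -492$)
$L{\left(N \right)} = -2780$ ($L{\left(N \right)} = -12 + 4 \left(-692\right) = -12 - 2768 = -2780$)
$\left(0 + 6 \cdot 5\right) \left(-87 + 156\right) - L{\left(z \right)} = \left(0 + 6 \cdot 5\right) \left(-87 + 156\right) - -2780 = \left(0 + 30\right) 69 + 2780 = 30 \cdot 69 + 2780 = 2070 + 2780 = 4850$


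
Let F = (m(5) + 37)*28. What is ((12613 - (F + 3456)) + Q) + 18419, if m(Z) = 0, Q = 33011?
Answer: 59551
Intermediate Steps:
F = 1036 (F = (0 + 37)*28 = 37*28 = 1036)
((12613 - (F + 3456)) + Q) + 18419 = ((12613 - (1036 + 3456)) + 33011) + 18419 = ((12613 - 1*4492) + 33011) + 18419 = ((12613 - 4492) + 33011) + 18419 = (8121 + 33011) + 18419 = 41132 + 18419 = 59551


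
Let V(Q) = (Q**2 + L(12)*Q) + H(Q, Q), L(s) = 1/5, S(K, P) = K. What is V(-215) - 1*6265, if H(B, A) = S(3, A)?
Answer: 39920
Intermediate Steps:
L(s) = 1/5
H(B, A) = 3
V(Q) = 3 + Q**2 + Q/5 (V(Q) = (Q**2 + Q/5) + 3 = 3 + Q**2 + Q/5)
V(-215) - 1*6265 = (3 + (-215)**2 + (1/5)*(-215)) - 1*6265 = (3 + 46225 - 43) - 6265 = 46185 - 6265 = 39920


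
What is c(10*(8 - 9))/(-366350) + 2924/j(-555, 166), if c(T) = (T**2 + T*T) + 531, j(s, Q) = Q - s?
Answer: 62981197/15537550 ≈ 4.0535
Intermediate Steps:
c(T) = 531 + 2*T**2 (c(T) = (T**2 + T**2) + 531 = 2*T**2 + 531 = 531 + 2*T**2)
c(10*(8 - 9))/(-366350) + 2924/j(-555, 166) = (531 + 2*(10*(8 - 9))**2)/(-366350) + 2924/(166 - 1*(-555)) = (531 + 2*(10*(-1))**2)*(-1/366350) + 2924/(166 + 555) = (531 + 2*(-10)**2)*(-1/366350) + 2924/721 = (531 + 2*100)*(-1/366350) + 2924*(1/721) = (531 + 200)*(-1/366350) + 2924/721 = 731*(-1/366350) + 2924/721 = -43/21550 + 2924/721 = 62981197/15537550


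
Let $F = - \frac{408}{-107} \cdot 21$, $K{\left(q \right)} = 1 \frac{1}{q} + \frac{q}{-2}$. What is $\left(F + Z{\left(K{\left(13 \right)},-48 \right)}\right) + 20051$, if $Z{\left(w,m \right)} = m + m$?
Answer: $\frac{2143753}{107} \approx 20035.0$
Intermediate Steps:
$K{\left(q \right)} = \frac{1}{q} - \frac{q}{2}$ ($K{\left(q \right)} = \frac{1}{q} + q \left(- \frac{1}{2}\right) = \frac{1}{q} - \frac{q}{2}$)
$Z{\left(w,m \right)} = 2 m$
$F = \frac{8568}{107}$ ($F = \left(-408\right) \left(- \frac{1}{107}\right) 21 = \frac{408}{107} \cdot 21 = \frac{8568}{107} \approx 80.075$)
$\left(F + Z{\left(K{\left(13 \right)},-48 \right)}\right) + 20051 = \left(\frac{8568}{107} + 2 \left(-48\right)\right) + 20051 = \left(\frac{8568}{107} - 96\right) + 20051 = - \frac{1704}{107} + 20051 = \frac{2143753}{107}$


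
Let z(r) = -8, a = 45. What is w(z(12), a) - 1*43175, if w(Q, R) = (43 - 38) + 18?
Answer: -43152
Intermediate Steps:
w(Q, R) = 23 (w(Q, R) = 5 + 18 = 23)
w(z(12), a) - 1*43175 = 23 - 1*43175 = 23 - 43175 = -43152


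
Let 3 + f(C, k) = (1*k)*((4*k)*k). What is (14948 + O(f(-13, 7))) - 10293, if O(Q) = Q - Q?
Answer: 4655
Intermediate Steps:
f(C, k) = -3 + 4*k³ (f(C, k) = -3 + (1*k)*((4*k)*k) = -3 + k*(4*k²) = -3 + 4*k³)
O(Q) = 0
(14948 + O(f(-13, 7))) - 10293 = (14948 + 0) - 10293 = 14948 - 10293 = 4655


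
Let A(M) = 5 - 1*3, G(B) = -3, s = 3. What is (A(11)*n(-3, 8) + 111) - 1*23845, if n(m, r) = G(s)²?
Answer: -23716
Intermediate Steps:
n(m, r) = 9 (n(m, r) = (-3)² = 9)
A(M) = 2 (A(M) = 5 - 3 = 2)
(A(11)*n(-3, 8) + 111) - 1*23845 = (2*9 + 111) - 1*23845 = (18 + 111) - 23845 = 129 - 23845 = -23716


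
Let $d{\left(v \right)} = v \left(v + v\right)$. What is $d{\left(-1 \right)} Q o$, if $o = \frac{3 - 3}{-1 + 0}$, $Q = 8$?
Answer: $0$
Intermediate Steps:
$o = 0$ ($o = \frac{0}{-1} = 0 \left(-1\right) = 0$)
$d{\left(v \right)} = 2 v^{2}$ ($d{\left(v \right)} = v 2 v = 2 v^{2}$)
$d{\left(-1 \right)} Q o = 2 \left(-1\right)^{2} \cdot 8 \cdot 0 = 2 \cdot 1 \cdot 8 \cdot 0 = 2 \cdot 8 \cdot 0 = 16 \cdot 0 = 0$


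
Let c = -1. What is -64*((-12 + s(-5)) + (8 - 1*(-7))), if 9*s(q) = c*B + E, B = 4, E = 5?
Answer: -1792/9 ≈ -199.11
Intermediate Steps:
s(q) = ⅑ (s(q) = (-1*4 + 5)/9 = (-4 + 5)/9 = (⅑)*1 = ⅑)
-64*((-12 + s(-5)) + (8 - 1*(-7))) = -64*((-12 + ⅑) + (8 - 1*(-7))) = -64*(-107/9 + (8 + 7)) = -64*(-107/9 + 15) = -64*28/9 = -1792/9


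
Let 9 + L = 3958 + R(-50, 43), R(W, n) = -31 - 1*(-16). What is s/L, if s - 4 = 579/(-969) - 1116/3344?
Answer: 43613/55910008 ≈ 0.00078006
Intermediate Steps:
R(W, n) = -15 (R(W, n) = -31 + 16 = -15)
s = 43613/14212 (s = 4 + (579/(-969) - 1116/3344) = 4 + (579*(-1/969) - 1116*1/3344) = 4 + (-193/323 - 279/836) = 4 - 13235/14212 = 43613/14212 ≈ 3.0687)
L = 3934 (L = -9 + (3958 - 15) = -9 + 3943 = 3934)
s/L = (43613/14212)/3934 = (43613/14212)*(1/3934) = 43613/55910008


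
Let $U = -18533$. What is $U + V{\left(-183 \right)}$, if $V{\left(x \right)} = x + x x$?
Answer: $14773$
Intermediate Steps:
$V{\left(x \right)} = x + x^{2}$
$U + V{\left(-183 \right)} = -18533 - 183 \left(1 - 183\right) = -18533 - -33306 = -18533 + 33306 = 14773$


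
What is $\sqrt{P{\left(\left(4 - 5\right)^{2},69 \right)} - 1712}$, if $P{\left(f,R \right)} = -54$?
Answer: $i \sqrt{1766} \approx 42.024 i$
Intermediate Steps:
$\sqrt{P{\left(\left(4 - 5\right)^{2},69 \right)} - 1712} = \sqrt{-54 - 1712} = \sqrt{-1766} = i \sqrt{1766}$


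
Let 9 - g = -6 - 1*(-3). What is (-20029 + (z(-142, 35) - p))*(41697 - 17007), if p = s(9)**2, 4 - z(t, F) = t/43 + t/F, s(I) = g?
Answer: -149835062322/301 ≈ -4.9779e+8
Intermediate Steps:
g = 12 (g = 9 - (-6 - 1*(-3)) = 9 - (-6 + 3) = 9 - 1*(-3) = 9 + 3 = 12)
s(I) = 12
z(t, F) = 4 - t/43 - t/F (z(t, F) = 4 - (t/43 + t/F) = 4 + (-t/43 - t/F) = 4 - t/43 - t/F)
p = 144 (p = 12**2 = 144)
(-20029 + (z(-142, 35) - p))*(41697 - 17007) = (-20029 + ((4 - 1/43*(-142) - 1*(-142)/35) - 1*144))*(41697 - 17007) = (-20029 + ((4 + 142/43 - 1*(-142)*1/35) - 144))*24690 = (-20029 + ((4 + 142/43 + 142/35) - 144))*24690 = (-20029 + (17096/1505 - 144))*24690 = (-20029 - 199624/1505)*24690 = -30343269/1505*24690 = -149835062322/301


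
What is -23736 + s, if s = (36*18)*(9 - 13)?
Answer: -26328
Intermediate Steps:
s = -2592 (s = 648*(-4) = -2592)
-23736 + s = -23736 - 2592 = -26328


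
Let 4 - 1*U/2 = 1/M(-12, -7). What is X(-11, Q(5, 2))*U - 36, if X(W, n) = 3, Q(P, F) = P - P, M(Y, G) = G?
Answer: -78/7 ≈ -11.143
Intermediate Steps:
Q(P, F) = 0
U = 58/7 (U = 8 - 2/(-7) = 8 - 2*(-1/7) = 8 + 2/7 = 58/7 ≈ 8.2857)
X(-11, Q(5, 2))*U - 36 = 3*(58/7) - 36 = 174/7 - 36 = -78/7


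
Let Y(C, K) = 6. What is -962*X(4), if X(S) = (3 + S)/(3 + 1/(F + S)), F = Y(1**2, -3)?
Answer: -67340/31 ≈ -2172.3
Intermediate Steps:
F = 6
X(S) = (3 + S)/(3 + 1/(6 + S))
-962*X(4) = -962*(18 + 4**2 + 9*4)/(19 + 3*4) = -962*(18 + 16 + 36)/(19 + 12) = -962*70/31 = -67340/31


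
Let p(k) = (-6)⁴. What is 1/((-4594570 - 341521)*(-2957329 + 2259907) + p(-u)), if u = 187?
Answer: 1/3442538458698 ≈ 2.9048e-13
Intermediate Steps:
p(k) = 1296
1/((-4594570 - 341521)*(-2957329 + 2259907) + p(-u)) = 1/((-4594570 - 341521)*(-2957329 + 2259907) + 1296) = 1/(-4936091*(-697422) + 1296) = 1/(3442538457402 + 1296) = 1/3442538458698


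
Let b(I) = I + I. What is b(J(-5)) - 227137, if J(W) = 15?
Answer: -227107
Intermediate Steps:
b(I) = 2*I
b(J(-5)) - 227137 = 2*15 - 227137 = 30 - 227137 = -227107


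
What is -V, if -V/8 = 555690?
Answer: 4445520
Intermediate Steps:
V = -4445520 (V = -8*555690 = -4445520)
-V = -1*(-4445520) = 4445520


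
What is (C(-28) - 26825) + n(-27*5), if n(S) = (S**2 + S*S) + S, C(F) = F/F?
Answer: 9491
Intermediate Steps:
C(F) = 1
n(S) = S + 2*S**2 (n(S) = (S**2 + S**2) + S = 2*S**2 + S = S + 2*S**2)
(C(-28) - 26825) + n(-27*5) = (1 - 26825) + (-27*5)*(1 + 2*(-27*5)) = -26824 - 135*(1 + 2*(-135)) = -26824 - 135*(1 - 270) = -26824 - 135*(-269) = -26824 + 36315 = 9491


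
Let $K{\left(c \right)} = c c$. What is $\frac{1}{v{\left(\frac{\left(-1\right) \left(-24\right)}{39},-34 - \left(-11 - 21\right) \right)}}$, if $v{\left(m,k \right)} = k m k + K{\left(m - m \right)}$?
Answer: $\frac{13}{32} \approx 0.40625$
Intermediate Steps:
$K{\left(c \right)} = c^{2}$
$v{\left(m,k \right)} = m k^{2}$ ($v{\left(m,k \right)} = k m k + \left(m - m\right)^{2} = m k^{2} + 0^{2} = m k^{2} + 0 = m k^{2}$)
$\frac{1}{v{\left(\frac{\left(-1\right) \left(-24\right)}{39},-34 - \left(-11 - 21\right) \right)}} = \frac{1}{\frac{\left(-1\right) \left(-24\right)}{39} \left(-34 - \left(-11 - 21\right)\right)^{2}} = \frac{1}{24 \cdot \frac{1}{39} \left(-34 - -32\right)^{2}} = \frac{1}{\frac{8}{13} \left(-34 + 32\right)^{2}} = \frac{1}{\frac{8}{13} \left(-2\right)^{2}} = \frac{1}{\frac{8}{13} \cdot 4} = \frac{1}{\frac{32}{13}} = \frac{13}{32}$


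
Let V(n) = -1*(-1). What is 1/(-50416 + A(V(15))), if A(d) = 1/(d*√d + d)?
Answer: -2/100831 ≈ -1.9835e-5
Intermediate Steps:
V(n) = 1
A(d) = 1/(d + d^(3/2)) (A(d) = 1/(d^(3/2) + d) = 1/(d + d^(3/2)))
1/(-50416 + A(V(15))) = 1/(-50416 + 1/(1 + 1^(3/2))) = 1/(-50416 + 1/(1 + 1)) = 1/(-50416 + 1/2) = 1/(-50416 + ½) = 1/(-100831/2) = -2/100831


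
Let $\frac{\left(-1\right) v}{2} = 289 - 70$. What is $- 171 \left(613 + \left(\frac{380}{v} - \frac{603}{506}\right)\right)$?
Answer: $- \frac{3858944745}{36938} \approx -1.0447 \cdot 10^{5}$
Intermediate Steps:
$v = -438$ ($v = - 2 \left(289 - 70\right) = \left(-2\right) 219 = -438$)
$- 171 \left(613 + \left(\frac{380}{v} - \frac{603}{506}\right)\right) = - 171 \left(613 + \left(\frac{380}{-438} - \frac{603}{506}\right)\right) = - 171 \left(613 + \left(380 \left(- \frac{1}{438}\right) - \frac{603}{506}\right)\right) = - 171 \left(613 - \frac{228197}{110814}\right) = \left(-171\right) \frac{67700785}{110814} = - \frac{3858944745}{36938}$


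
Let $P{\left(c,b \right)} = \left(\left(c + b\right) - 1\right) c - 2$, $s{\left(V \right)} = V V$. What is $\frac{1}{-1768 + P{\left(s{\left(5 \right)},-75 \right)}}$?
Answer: $- \frac{1}{3045} \approx -0.00032841$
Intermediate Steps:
$s{\left(V \right)} = V^{2}$
$P{\left(c,b \right)} = -2 + c \left(-1 + b + c\right)$ ($P{\left(c,b \right)} = \left(\left(b + c\right) - 1\right) c - 2 = \left(-1 + b + c\right) c - 2 = c \left(-1 + b + c\right) - 2 = -2 + c \left(-1 + b + c\right)$)
$\frac{1}{-1768 + P{\left(s{\left(5 \right)},-75 \right)}} = \frac{1}{-1768 - \left(27 - 625 + 1875\right)} = \frac{1}{-1768 - \left(1902 - 625\right)} = \frac{1}{-1768 - 1277} = \frac{1}{-3045} = - \frac{1}{3045}$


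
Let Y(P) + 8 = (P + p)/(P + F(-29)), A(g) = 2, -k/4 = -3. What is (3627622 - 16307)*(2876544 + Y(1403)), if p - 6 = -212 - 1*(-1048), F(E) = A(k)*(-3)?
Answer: 14512152521363655/1397 ≈ 1.0388e+13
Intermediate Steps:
k = 12 (k = -4*(-3) = 12)
F(E) = -6 (F(E) = 2*(-3) = -6)
p = 842 (p = 6 + (-212 - 1*(-1048)) = 6 + (-212 + 1048) = 6 + 836 = 842)
Y(P) = -8 + (842 + P)/(-6 + P) (Y(P) = -8 + (P + 842)/(P - 6) = -8 + (842 + P)/(-6 + P))
(3627622 - 16307)*(2876544 + Y(1403)) = (3627622 - 16307)*(2876544 + (890 - 7*1403)/(-6 + 1403)) = 3611315*(2876544 + (890 - 9821)/1397) = 3611315*(2876544 + (1/1397)*(-8931)) = 3611315*(2876544 - 8931/1397) = 3611315*(4018523037/1397) = 14512152521363655/1397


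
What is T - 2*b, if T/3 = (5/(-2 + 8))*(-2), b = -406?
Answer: 807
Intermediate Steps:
T = -5 (T = 3*((5/(-2 + 8))*(-2)) = 3*((5/6)*(-2)) = 3*(((⅙)*5)*(-2)) = 3*((⅚)*(-2)) = 3*(-5/3) = -5)
T - 2*b = -5 - 2*(-406) = -5 + 812 = 807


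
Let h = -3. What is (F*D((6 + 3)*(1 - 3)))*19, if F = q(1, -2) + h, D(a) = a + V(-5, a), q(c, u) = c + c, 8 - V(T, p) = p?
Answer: -152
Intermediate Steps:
V(T, p) = 8 - p
q(c, u) = 2*c
D(a) = 8 (D(a) = a + (8 - a) = 8)
F = -1 (F = 2*1 - 3 = 2 - 3 = -1)
(F*D((6 + 3)*(1 - 3)))*19 = -1*8*19 = -8*19 = -152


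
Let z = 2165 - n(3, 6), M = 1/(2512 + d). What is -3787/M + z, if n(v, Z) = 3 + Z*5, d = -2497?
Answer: -54673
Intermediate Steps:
n(v, Z) = 3 + 5*Z
M = 1/15 (M = 1/(2512 - 2497) = 1/15 ≈ 0.066667)
z = 2132 (z = 2165 - (3 + 5*6) = 2165 - (3 + 30) = 2165 - 1*33 = 2165 - 33 = 2132)
-3787/M + z = -3787/1/15 + 2132 = -3787*15 + 2132 = -56805 + 2132 = -54673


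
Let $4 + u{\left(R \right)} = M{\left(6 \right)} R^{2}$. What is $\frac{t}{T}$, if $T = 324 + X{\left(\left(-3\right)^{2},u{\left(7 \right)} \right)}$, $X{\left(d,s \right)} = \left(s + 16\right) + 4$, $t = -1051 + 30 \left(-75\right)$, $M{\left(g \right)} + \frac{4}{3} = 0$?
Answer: $- \frac{9903}{824} \approx -12.018$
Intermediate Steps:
$M{\left(g \right)} = - \frac{4}{3}$ ($M{\left(g \right)} = - \frac{4}{3} + 0 = - \frac{4}{3}$)
$t = -3301$ ($t = -1051 - 2250 = -3301$)
$u{\left(R \right)} = -4 - \frac{4 R^{2}}{3}$
$X{\left(d,s \right)} = 20 + s$ ($X{\left(d,s \right)} = \left(16 + s\right) + 4 = 20 + s$)
$T = \frac{824}{3}$ ($T = 324 + \left(20 - \left(4 + \frac{4 \cdot 7^{2}}{3}\right)\right) = 324 + \left(20 - \frac{208}{3}\right) = 324 - \frac{148}{3} = \frac{824}{3} \approx 274.67$)
$\frac{t}{T} = - \frac{3301}{\frac{824}{3}} = \left(-3301\right) \frac{3}{824} = - \frac{9903}{824}$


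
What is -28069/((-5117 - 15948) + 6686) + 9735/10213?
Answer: 426648262/146852727 ≈ 2.9053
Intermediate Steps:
-28069/((-5117 - 15948) + 6686) + 9735/10213 = -28069/(-21065 + 6686) + 9735*(1/10213) = -28069/(-14379) + 9735/10213 = -28069*(-1/14379) + 9735/10213 = 28069/14379 + 9735/10213 = 426648262/146852727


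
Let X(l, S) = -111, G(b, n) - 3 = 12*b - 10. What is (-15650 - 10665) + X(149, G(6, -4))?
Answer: -26426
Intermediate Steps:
G(b, n) = -7 + 12*b (G(b, n) = 3 + (12*b - 10) = 3 + (-10 + 12*b) = -7 + 12*b)
(-15650 - 10665) + X(149, G(6, -4)) = (-15650 - 10665) - 111 = -26315 - 111 = -26426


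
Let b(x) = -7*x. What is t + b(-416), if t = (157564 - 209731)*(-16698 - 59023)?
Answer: 3950140319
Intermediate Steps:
t = 3950137407 (t = -52167*(-75721) = 3950137407)
t + b(-416) = 3950137407 - 7*(-416) = 3950137407 + 2912 = 3950140319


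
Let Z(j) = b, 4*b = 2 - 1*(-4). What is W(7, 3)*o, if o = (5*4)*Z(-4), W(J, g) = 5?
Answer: 150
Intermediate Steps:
b = 3/2 (b = (2 - 1*(-4))/4 = (2 + 4)/4 = (¼)*6 = 3/2 ≈ 1.5000)
Z(j) = 3/2
o = 30 (o = (5*4)*(3/2) = 20*(3/2) = 30)
W(7, 3)*o = 5*30 = 150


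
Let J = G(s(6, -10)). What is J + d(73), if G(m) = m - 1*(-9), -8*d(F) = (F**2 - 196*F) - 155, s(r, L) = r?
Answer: 4627/4 ≈ 1156.8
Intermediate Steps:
d(F) = 155/8 - F**2/8 + 49*F/2 (d(F) = -((F**2 - 196*F) - 155)/8 = -(-155 + F**2 - 196*F)/8 = 155/8 - F**2/8 + 49*F/2)
G(m) = 9 + m (G(m) = m + 9 = 9 + m)
J = 15 (J = 9 + 6 = 15)
J + d(73) = 15 + (155/8 - 1/8*73**2 + (49/2)*73) = 15 + (155/8 - 1/8*5329 + 3577/2) = 15 + (155/8 - 5329/8 + 3577/2) = 15 + 4567/4 = 4627/4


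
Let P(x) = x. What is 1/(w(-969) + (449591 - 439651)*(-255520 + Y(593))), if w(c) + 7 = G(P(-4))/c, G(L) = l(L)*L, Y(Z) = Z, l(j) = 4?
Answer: -969/2455421180987 ≈ -3.9464e-10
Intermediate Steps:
G(L) = 4*L
w(c) = -7 - 16/c (w(c) = -7 + (4*(-4))/c = -7 - 16/c)
1/(w(-969) + (449591 - 439651)*(-255520 + Y(593))) = 1/((-7 - 16/(-969)) + (449591 - 439651)*(-255520 + 593)) = 1/((-7 - 16*(-1/969)) + 9940*(-254927)) = 1/((-7 + 16/969) - 2533974380) = 1/(-6767/969 - 2533974380) = 1/(-2455421180987/969) = -969/2455421180987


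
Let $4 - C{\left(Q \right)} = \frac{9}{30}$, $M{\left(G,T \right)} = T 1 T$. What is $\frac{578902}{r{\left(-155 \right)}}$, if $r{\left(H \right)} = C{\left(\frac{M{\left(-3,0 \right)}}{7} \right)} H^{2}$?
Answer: $\frac{31292}{4805} \approx 6.5124$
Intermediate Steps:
$M{\left(G,T \right)} = T^{2}$ ($M{\left(G,T \right)} = T T = T^{2}$)
$C{\left(Q \right)} = \frac{37}{10}$ ($C{\left(Q \right)} = 4 - \frac{9}{30} = 4 - 9 \cdot \frac{1}{30} = 4 - \frac{3}{10} = \frac{37}{10}$)
$r{\left(H \right)} = \frac{37 H^{2}}{10}$
$\frac{578902}{r{\left(-155 \right)}} = \frac{578902}{\frac{37}{10} \left(-155\right)^{2}} = \frac{578902}{\frac{37}{10} \cdot 24025} = \frac{578902}{\frac{177785}{2}} = 578902 \cdot \frac{2}{177785} = \frac{31292}{4805}$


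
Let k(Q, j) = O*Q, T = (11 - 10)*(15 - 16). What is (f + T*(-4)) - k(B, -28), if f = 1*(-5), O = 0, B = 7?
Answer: -1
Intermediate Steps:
T = -1 (T = 1*(-1) = -1)
f = -5
k(Q, j) = 0 (k(Q, j) = 0*Q = 0)
(f + T*(-4)) - k(B, -28) = (-5 - 1*(-4)) - 1*0 = (-5 + 4) + 0 = -1 + 0 = -1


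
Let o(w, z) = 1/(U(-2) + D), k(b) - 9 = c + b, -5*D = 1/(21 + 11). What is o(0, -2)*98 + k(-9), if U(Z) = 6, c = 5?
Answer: 2925/137 ≈ 21.350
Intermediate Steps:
D = -1/160 (D = -1/(5*(21 + 11)) = -⅕/32 = -⅕*1/32 = -1/160 ≈ -0.0062500)
k(b) = 14 + b (k(b) = 9 + (5 + b) = 14 + b)
o(w, z) = 160/959 (o(w, z) = 1/(6 - 1/160) = 1/(959/160) = 160/959)
o(0, -2)*98 + k(-9) = (160/959)*98 + (14 - 9) = 2240/137 + 5 = 2925/137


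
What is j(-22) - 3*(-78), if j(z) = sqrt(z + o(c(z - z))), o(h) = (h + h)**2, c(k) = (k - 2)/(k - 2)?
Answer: 234 + 3*I*sqrt(2) ≈ 234.0 + 4.2426*I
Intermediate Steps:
c(k) = 1 (c(k) = (-2 + k)/(-2 + k) = 1)
o(h) = 4*h**2 (o(h) = (2*h)**2 = 4*h**2)
j(z) = sqrt(4 + z) (j(z) = sqrt(z + 4*1**2) = sqrt(z + 4*1) = sqrt(z + 4) = sqrt(4 + z))
j(-22) - 3*(-78) = sqrt(4 - 22) - 3*(-78) = sqrt(-18) + 234 = 3*I*sqrt(2) + 234 = 234 + 3*I*sqrt(2)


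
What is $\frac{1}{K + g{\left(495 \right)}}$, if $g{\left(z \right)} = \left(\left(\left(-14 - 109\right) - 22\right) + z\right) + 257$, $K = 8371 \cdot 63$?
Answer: $\frac{1}{527980} \approx 1.894 \cdot 10^{-6}$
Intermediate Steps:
$K = 527373$
$g{\left(z \right)} = 112 + z$ ($g{\left(z \right)} = \left(\left(-123 - 22\right) + z\right) + 257 = \left(-145 + z\right) + 257 = 112 + z$)
$\frac{1}{K + g{\left(495 \right)}} = \frac{1}{527373 + \left(112 + 495\right)} = \frac{1}{527373 + 607} = \frac{1}{527980}$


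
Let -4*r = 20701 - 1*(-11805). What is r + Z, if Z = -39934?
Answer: -96121/2 ≈ -48061.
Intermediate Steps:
r = -16253/2 (r = -(20701 - 1*(-11805))/4 = -(20701 + 11805)/4 = -¼*32506 = -16253/2 ≈ -8126.5)
r + Z = -16253/2 - 39934 = -96121/2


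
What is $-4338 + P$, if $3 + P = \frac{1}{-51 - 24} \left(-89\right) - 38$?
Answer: $- \frac{328336}{75} \approx -4377.8$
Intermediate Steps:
$P = - \frac{2986}{75}$ ($P = -3 - \left(38 - \frac{1}{-51 - 24} \left(-89\right)\right) = -3 - \left(38 - \frac{1}{-75} \left(-89\right)\right) = -3 - \frac{2761}{75} = - \frac{2986}{75} \approx -39.813$)
$-4338 + P = -4338 - \frac{2986}{75} = - \frac{328336}{75}$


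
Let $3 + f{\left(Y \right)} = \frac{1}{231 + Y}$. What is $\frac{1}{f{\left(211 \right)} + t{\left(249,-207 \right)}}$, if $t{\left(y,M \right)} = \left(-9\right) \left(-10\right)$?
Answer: $\frac{442}{38455} \approx 0.011494$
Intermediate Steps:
$t{\left(y,M \right)} = 90$
$f{\left(Y \right)} = -3 + \frac{1}{231 + Y}$
$\frac{1}{f{\left(211 \right)} + t{\left(249,-207 \right)}} = \frac{1}{\frac{-692 - 633}{231 + 211} + 90} = \frac{1}{\frac{-692 - 633}{442} + 90} = \frac{1}{\frac{1}{442} \left(-1325\right) + 90} = \frac{1}{- \frac{1325}{442} + 90} = \frac{1}{\frac{38455}{442}} = \frac{442}{38455}$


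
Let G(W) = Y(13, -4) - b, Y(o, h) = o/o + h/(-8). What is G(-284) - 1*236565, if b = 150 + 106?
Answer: -473639/2 ≈ -2.3682e+5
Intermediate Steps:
Y(o, h) = 1 - h/8 (Y(o, h) = 1 + h*(-⅛) = 1 - h/8)
b = 256
G(W) = -509/2 (G(W) = (1 - ⅛*(-4)) - 1*256 = (1 + ½) - 256 = 3/2 - 256 = -509/2)
G(-284) - 1*236565 = -509/2 - 1*236565 = -509/2 - 236565 = -473639/2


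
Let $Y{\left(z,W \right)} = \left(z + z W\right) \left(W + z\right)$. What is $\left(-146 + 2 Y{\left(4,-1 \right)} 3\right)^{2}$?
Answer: $21316$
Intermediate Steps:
$Y{\left(z,W \right)} = \left(W + z\right) \left(z + W z\right)$ ($Y{\left(z,W \right)} = \left(z + W z\right) \left(W + z\right) = \left(W + z\right) \left(z + W z\right)$)
$\left(-146 + 2 Y{\left(4,-1 \right)} 3\right)^{2} = \left(-146 + 2 \cdot 4 \left(-1 + 4 + \left(-1\right)^{2} - 4\right) 3\right)^{2} = \left(-146 + 2 \cdot 4 \left(-1 + 4 + 1 - 4\right) 3\right)^{2} = \left(-146 + 2 \cdot 4 \cdot 0 \cdot 3\right)^{2} = \left(-146 + 2 \cdot 0 \cdot 3\right)^{2} = \left(-146 + 0 \cdot 3\right)^{2} = \left(-146 + 0\right)^{2} = \left(-146\right)^{2} = 21316$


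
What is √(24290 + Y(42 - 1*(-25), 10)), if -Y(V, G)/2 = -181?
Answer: 2*√6163 ≈ 157.01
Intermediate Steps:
Y(V, G) = 362 (Y(V, G) = -2*(-181) = 362)
√(24290 + Y(42 - 1*(-25), 10)) = √(24290 + 362) = √24652 = 2*√6163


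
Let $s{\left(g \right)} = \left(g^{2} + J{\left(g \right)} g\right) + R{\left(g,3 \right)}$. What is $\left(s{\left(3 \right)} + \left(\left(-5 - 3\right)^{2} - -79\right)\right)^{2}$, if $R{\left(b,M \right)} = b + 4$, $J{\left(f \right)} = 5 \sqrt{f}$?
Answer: $25956 + 4770 \sqrt{3} \approx 34218.0$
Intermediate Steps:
$R{\left(b,M \right)} = 4 + b$
$s{\left(g \right)} = 4 + g + g^{2} + 5 g^{\frac{3}{2}}$ ($s{\left(g \right)} = \left(g^{2} + 5 \sqrt{g} g\right) + \left(4 + g\right) = \left(g^{2} + 5 g^{\frac{3}{2}}\right) + \left(4 + g\right) = 4 + g + g^{2} + 5 g^{\frac{3}{2}}$)
$\left(s{\left(3 \right)} + \left(\left(-5 - 3\right)^{2} - -79\right)\right)^{2} = \left(\left(4 + 3 + 3^{2} + 5 \cdot 3^{\frac{3}{2}}\right) + \left(\left(-5 - 3\right)^{2} - -79\right)\right)^{2} = \left(\left(4 + 3 + 9 + 5 \cdot 3 \sqrt{3}\right) + \left(\left(-8\right)^{2} + 79\right)\right)^{2} = \left(\left(4 + 3 + 9 + 15 \sqrt{3}\right) + \left(64 + 79\right)\right)^{2} = \left(\left(16 + 15 \sqrt{3}\right) + 143\right)^{2} = \left(159 + 15 \sqrt{3}\right)^{2}$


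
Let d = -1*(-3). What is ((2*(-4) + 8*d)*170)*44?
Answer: 119680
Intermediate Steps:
d = 3
((2*(-4) + 8*d)*170)*44 = ((2*(-4) + 8*3)*170)*44 = ((-8 + 24)*170)*44 = (16*170)*44 = 2720*44 = 119680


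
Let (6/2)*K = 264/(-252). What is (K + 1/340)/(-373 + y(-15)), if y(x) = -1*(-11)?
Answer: 7417/7754040 ≈ 0.00095653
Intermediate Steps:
y(x) = 11
K = -22/63 (K = (264/(-252))/3 = (264*(-1/252))/3 = (⅓)*(-22/21) = -22/63 ≈ -0.34921)
(K + 1/340)/(-373 + y(-15)) = (-22/63 + 1/340)/(-373 + 11) = (-22/63 + 1/340)/(-362) = -7417/21420*(-1/362) = 7417/7754040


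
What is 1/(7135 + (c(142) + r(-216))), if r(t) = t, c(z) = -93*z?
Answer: -1/6287 ≈ -0.00015906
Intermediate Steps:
1/(7135 + (c(142) + r(-216))) = 1/(7135 + (-93*142 - 216)) = 1/(7135 + (-13206 - 216)) = 1/(7135 - 13422) = 1/(-6287) = -1/6287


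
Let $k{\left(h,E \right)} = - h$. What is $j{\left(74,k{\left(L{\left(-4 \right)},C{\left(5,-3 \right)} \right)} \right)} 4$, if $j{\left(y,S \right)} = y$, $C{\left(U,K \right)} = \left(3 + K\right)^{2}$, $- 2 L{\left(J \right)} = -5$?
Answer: $296$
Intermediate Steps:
$L{\left(J \right)} = \frac{5}{2}$ ($L{\left(J \right)} = \left(- \frac{1}{2}\right) \left(-5\right) = \frac{5}{2}$)
$j{\left(74,k{\left(L{\left(-4 \right)},C{\left(5,-3 \right)} \right)} \right)} 4 = 74 \cdot 4 = 296$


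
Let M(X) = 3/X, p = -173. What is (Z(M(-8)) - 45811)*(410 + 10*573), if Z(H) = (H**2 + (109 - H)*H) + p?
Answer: -565185465/2 ≈ -2.8259e+8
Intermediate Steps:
Z(H) = -173 + H**2 + H*(109 - H) (Z(H) = (H**2 + (109 - H)*H) - 173 = (H**2 + H*(109 - H)) - 173 = -173 + H**2 + H*(109 - H))
(Z(M(-8)) - 45811)*(410 + 10*573) = ((-173 + 109*(3/(-8))) - 45811)*(410 + 10*573) = ((-173 + 109*(3*(-1/8))) - 45811)*(410 + 5730) = ((-173 + 109*(-3/8)) - 45811)*6140 = ((-173 - 327/8) - 45811)*6140 = (-1711/8 - 45811)*6140 = -368199/8*6140 = -565185465/2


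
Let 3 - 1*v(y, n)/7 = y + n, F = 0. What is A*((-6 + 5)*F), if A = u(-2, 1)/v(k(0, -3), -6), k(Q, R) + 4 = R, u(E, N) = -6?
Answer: 0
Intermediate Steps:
k(Q, R) = -4 + R
v(y, n) = 21 - 7*n - 7*y (v(y, n) = 21 - 7*(y + n) = 21 - 7*(n + y) = 21 + (-7*n - 7*y) = 21 - 7*n - 7*y)
A = -3/56 (A = -6/(21 - 7*(-6) - 7*(-4 - 3)) = -6/(21 + 42 - 7*(-7)) = -6/(21 + 42 + 49) = -6/112 = -6*1/112 = -3/56 ≈ -0.053571)
A*((-6 + 5)*F) = -3*(-6 + 5)*0/56 = -(-3)*0/56 = -3/56*0 = 0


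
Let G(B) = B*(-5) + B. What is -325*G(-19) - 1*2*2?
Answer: -24704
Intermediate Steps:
G(B) = -4*B (G(B) = -5*B + B = -4*B)
-325*G(-19) - 1*2*2 = -(-1300)*(-19) - 1*2*2 = -325*76 - 2*2 = -24700 - 4 = -24704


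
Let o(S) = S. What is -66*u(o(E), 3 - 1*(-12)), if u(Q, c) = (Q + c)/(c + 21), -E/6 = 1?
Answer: -33/2 ≈ -16.500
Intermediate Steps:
E = -6 (E = -6*1 = -6)
u(Q, c) = (Q + c)/(21 + c)
-66*u(o(E), 3 - 1*(-12)) = -66*(-6 + (3 - 1*(-12)))/(21 + (3 - 1*(-12))) = -66*(-6 + (3 + 12))/(21 + (3 + 12)) = -66*(-6 + 15)/(21 + 15) = -66*9/36 = -11*9/6 = -66*¼ = -33/2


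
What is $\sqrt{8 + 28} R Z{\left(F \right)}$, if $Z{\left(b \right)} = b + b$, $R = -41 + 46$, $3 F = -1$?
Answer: $-20$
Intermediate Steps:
$F = - \frac{1}{3}$ ($F = \frac{1}{3} \left(-1\right) = - \frac{1}{3} \approx -0.33333$)
$R = 5$
$Z{\left(b \right)} = 2 b$
$\sqrt{8 + 28} R Z{\left(F \right)} = \sqrt{8 + 28} \cdot 5 \cdot 2 \left(- \frac{1}{3}\right) = \sqrt{36} \cdot 5 \left(- \frac{2}{3}\right) = 6 \cdot 5 \left(- \frac{2}{3}\right) = 30 \left(- \frac{2}{3}\right) = -20$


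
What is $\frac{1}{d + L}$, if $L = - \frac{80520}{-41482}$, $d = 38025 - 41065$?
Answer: $- \frac{20741}{63012380} \approx -0.00032916$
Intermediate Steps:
$d = -3040$
$L = \frac{40260}{20741}$ ($L = \left(-80520\right) \left(- \frac{1}{41482}\right) = \frac{40260}{20741} \approx 1.9411$)
$\frac{1}{d + L} = \frac{1}{-3040 + \frac{40260}{20741}} = \frac{1}{- \frac{63012380}{20741}} = - \frac{20741}{63012380}$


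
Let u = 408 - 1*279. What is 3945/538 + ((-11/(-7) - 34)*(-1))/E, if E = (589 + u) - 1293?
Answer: 15756499/2165450 ≈ 7.2763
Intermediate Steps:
u = 129 (u = 408 - 279 = 129)
E = -575 (E = (589 + 129) - 1293 = 718 - 1293 = -575)
3945/538 + ((-11/(-7) - 34)*(-1))/E = 3945/538 + ((-11/(-7) - 34)*(-1))/(-575) = 3945*(1/538) + ((-11*(-⅐) - 34)*(-1))*(-1/575) = 3945/538 + ((11/7 - 34)*(-1))*(-1/575) = 3945/538 - 227/7*(-1)*(-1/575) = 3945/538 + (227/7)*(-1/575) = 3945/538 - 227/4025 = 15756499/2165450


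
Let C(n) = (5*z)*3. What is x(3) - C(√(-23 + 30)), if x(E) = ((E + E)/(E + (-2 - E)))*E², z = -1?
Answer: -12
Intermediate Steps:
C(n) = -15 (C(n) = (5*(-1))*3 = -5*3 = -15)
x(E) = -E³ (x(E) = ((2*E)/(-2))*E² = ((2*E)*(-½))*E² = (-E)*E² = -E³)
x(3) - C(√(-23 + 30)) = -1*3³ - 1*(-15) = -1*27 + 15 = -27 + 15 = -12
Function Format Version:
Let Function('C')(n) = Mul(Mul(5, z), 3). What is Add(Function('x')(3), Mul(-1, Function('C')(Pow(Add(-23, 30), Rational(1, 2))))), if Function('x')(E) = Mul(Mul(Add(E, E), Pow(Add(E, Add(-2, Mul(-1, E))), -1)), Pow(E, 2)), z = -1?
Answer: -12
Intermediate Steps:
Function('C')(n) = -15 (Function('C')(n) = Mul(Mul(5, -1), 3) = Mul(-5, 3) = -15)
Function('x')(E) = Mul(-1, Pow(E, 3)) (Function('x')(E) = Mul(Mul(Mul(2, E), Pow(-2, -1)), Pow(E, 2)) = Mul(Mul(Mul(2, E), Rational(-1, 2)), Pow(E, 2)) = Mul(Mul(-1, E), Pow(E, 2)) = Mul(-1, Pow(E, 3)))
Add(Function('x')(3), Mul(-1, Function('C')(Pow(Add(-23, 30), Rational(1, 2))))) = Add(Mul(-1, Pow(3, 3)), Mul(-1, -15)) = Add(Mul(-1, 27), 15) = Add(-27, 15) = -12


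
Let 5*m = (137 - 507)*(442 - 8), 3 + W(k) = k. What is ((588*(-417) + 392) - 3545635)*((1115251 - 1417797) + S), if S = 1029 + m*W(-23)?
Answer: -2022195416061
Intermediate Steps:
W(k) = -3 + k
m = -32116 (m = ((137 - 507)*(442 - 8))/5 = (-370*434)/5 = (⅕)*(-160580) = -32116)
S = 836045 (S = 1029 - 32116*(-3 - 23) = 1029 - 32116*(-26) = 1029 + 835016 = 836045)
((588*(-417) + 392) - 3545635)*((1115251 - 1417797) + S) = ((588*(-417) + 392) - 3545635)*((1115251 - 1417797) + 836045) = ((-245196 + 392) - 3545635)*(-302546 + 836045) = (-244804 - 3545635)*533499 = -3790439*533499 = -2022195416061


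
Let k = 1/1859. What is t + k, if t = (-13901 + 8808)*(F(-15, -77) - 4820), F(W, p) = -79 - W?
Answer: 46241160109/1859 ≈ 2.4874e+7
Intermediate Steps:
k = 1/1859 ≈ 0.00053792
t = 24874212 (t = (-13901 + 8808)*((-79 - 1*(-15)) - 4820) = -5093*((-79 + 15) - 4820) = -5093*(-64 - 4820) = -5093*(-4884) = 24874212)
t + k = 24874212 + 1/1859 = 46241160109/1859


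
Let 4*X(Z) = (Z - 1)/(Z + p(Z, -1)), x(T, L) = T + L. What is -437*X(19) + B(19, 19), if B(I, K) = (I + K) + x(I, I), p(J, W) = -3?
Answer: -1501/32 ≈ -46.906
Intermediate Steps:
x(T, L) = L + T
X(Z) = (-1 + Z)/(4*(-3 + Z)) (X(Z) = ((Z - 1)/(Z - 3))/4 = ((-1 + Z)/(-3 + Z))/4 = (-1 + Z)/(4*(-3 + Z)))
B(I, K) = K + 3*I (B(I, K) = (I + K) + (I + I) = (I + K) + 2*I = K + 3*I)
-437*X(19) + B(19, 19) = -437*(-1 + 19)/(4*(-3 + 19)) + (19 + 3*19) = -437*18/(4*16) + (19 + 57) = -437*18/(4*16) + 76 = -437*9/32 + 76 = -3933/32 + 76 = -1501/32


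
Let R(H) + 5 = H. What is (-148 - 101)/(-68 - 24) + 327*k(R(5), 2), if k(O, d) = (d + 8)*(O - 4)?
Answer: -1203111/92 ≈ -13077.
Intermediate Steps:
R(H) = -5 + H
k(O, d) = (-4 + O)*(8 + d) (k(O, d) = (8 + d)*(-4 + O) = (-4 + O)*(8 + d))
(-148 - 101)/(-68 - 24) + 327*k(R(5), 2) = (-148 - 101)/(-68 - 24) + 327*(-32 - 4*2 + 8*(-5 + 5) + (-5 + 5)*2) = -249/(-92) + 327*(-32 - 8 + 8*0 + 0*2) = -249*(-1/92) + 327*(-32 - 8 + 0 + 0) = 249/92 + 327*(-40) = 249/92 - 13080 = -1203111/92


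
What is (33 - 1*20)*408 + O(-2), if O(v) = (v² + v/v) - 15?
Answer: 5294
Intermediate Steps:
O(v) = -14 + v² (O(v) = (v² + 1) - 15 = (1 + v²) - 15 = -14 + v²)
(33 - 1*20)*408 + O(-2) = (33 - 1*20)*408 + (-14 + (-2)²) = (33 - 20)*408 + (-14 + 4) = 13*408 - 10 = 5304 - 10 = 5294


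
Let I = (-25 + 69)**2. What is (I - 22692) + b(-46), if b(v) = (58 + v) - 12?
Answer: -20756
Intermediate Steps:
I = 1936 (I = 44**2 = 1936)
b(v) = 46 + v
(I - 22692) + b(-46) = (1936 - 22692) + (46 - 46) = -20756 + 0 = -20756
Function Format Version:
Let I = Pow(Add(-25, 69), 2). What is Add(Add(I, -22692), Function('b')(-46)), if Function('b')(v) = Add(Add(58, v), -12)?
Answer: -20756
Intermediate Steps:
I = 1936 (I = Pow(44, 2) = 1936)
Function('b')(v) = Add(46, v)
Add(Add(I, -22692), Function('b')(-46)) = Add(Add(1936, -22692), Add(46, -46)) = Add(-20756, 0) = -20756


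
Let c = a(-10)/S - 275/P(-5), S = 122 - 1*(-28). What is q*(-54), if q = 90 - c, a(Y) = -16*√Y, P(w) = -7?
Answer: -19170/7 - 144*I*√10/25 ≈ -2738.6 - 18.215*I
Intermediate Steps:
S = 150 (S = 122 + 28 = 150)
c = 275/7 - 8*I*√10/75 (c = -16*I*√10/150 - 275/(-7) = -16*I*√10*(1/150) - 275*(-⅐) = -16*I*√10*(1/150) + 275/7 = -8*I*√10/75 + 275/7 = 275/7 - 8*I*√10/75 ≈ 39.286 - 0.33731*I)
q = 355/7 + 8*I*√10/75 (q = 90 - (275/7 - 8*I*√10/75) = 90 + (-275/7 + 8*I*√10/75) = 355/7 + 8*I*√10/75 ≈ 50.714 + 0.33731*I)
q*(-54) = (355/7 + 8*I*√10/75)*(-54) = -19170/7 - 144*I*√10/25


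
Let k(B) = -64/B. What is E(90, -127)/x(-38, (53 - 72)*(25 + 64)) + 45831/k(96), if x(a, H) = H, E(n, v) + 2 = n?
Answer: -232500839/3382 ≈ -68747.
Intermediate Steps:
E(n, v) = -2 + n
E(90, -127)/x(-38, (53 - 72)*(25 + 64)) + 45831/k(96) = (-2 + 90)/(((53 - 72)*(25 + 64))) + 45831/((-64/96)) = 88/((-19*89)) + 45831/((-64*1/96)) = 88/(-1691) + 45831/(-⅔) = 88*(-1/1691) + 45831*(-3/2) = -88/1691 - 137493/2 = -232500839/3382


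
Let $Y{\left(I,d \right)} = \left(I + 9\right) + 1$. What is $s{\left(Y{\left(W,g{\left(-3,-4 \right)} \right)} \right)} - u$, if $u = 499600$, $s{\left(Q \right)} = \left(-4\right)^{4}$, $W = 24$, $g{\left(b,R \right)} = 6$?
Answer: $-499344$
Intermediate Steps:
$Y{\left(I,d \right)} = 10 + I$ ($Y{\left(I,d \right)} = \left(9 + I\right) + 1 = 10 + I$)
$s{\left(Q \right)} = 256$
$s{\left(Y{\left(W,g{\left(-3,-4 \right)} \right)} \right)} - u = 256 - 499600 = -499344$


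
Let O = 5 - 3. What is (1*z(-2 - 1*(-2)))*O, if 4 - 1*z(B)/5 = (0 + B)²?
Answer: 40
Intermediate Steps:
O = 2
z(B) = 20 - 5*B² (z(B) = 20 - 5*(0 + B)² = 20 - 5*B²)
(1*z(-2 - 1*(-2)))*O = (1*(20 - 5*(-2 - 1*(-2))²))*2 = (1*(20 - 5*(-2 + 2)²))*2 = (1*(20 - 5*0²))*2 = (1*(20 - 5*0))*2 = (1*(20 + 0))*2 = (1*20)*2 = 20*2 = 40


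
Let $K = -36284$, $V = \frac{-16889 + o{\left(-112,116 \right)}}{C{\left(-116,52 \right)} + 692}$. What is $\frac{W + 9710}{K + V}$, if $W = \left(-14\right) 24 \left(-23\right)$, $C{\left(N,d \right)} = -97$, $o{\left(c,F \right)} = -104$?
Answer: $- \frac{10375610}{21605973} \approx -0.48022$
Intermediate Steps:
$W = 7728$ ($W = \left(-336\right) \left(-23\right) = 7728$)
$V = - \frac{16993}{595}$ ($V = \frac{-16889 - 104}{-97 + 692} = - \frac{16993}{595} \approx -28.56$)
$\frac{W + 9710}{K + V} = \frac{7728 + 9710}{-36284 - \frac{16993}{595}} = \frac{17438}{- \frac{21605973}{595}} = 17438 \left(- \frac{595}{21605973}\right) = - \frac{10375610}{21605973}$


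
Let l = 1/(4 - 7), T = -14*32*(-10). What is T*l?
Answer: -4480/3 ≈ -1493.3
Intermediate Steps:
T = 4480 (T = -448*(-10) = 4480)
l = -⅓ (l = 1/(-3) = -⅓ ≈ -0.33333)
T*l = 4480*(-⅓) = -4480/3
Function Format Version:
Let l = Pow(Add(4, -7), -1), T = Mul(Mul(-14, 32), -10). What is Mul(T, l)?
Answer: Rational(-4480, 3) ≈ -1493.3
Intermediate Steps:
T = 4480 (T = Mul(-448, -10) = 4480)
l = Rational(-1, 3) (l = Pow(-3, -1) = Rational(-1, 3) ≈ -0.33333)
Mul(T, l) = Mul(4480, Rational(-1, 3)) = Rational(-4480, 3)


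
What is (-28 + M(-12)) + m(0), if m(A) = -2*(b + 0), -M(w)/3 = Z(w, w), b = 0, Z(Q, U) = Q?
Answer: 8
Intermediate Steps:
M(w) = -3*w
m(A) = 0 (m(A) = -2*(0 + 0) = -2*0 = 0)
(-28 + M(-12)) + m(0) = (-28 - 3*(-12)) + 0 = (-28 + 36) + 0 = 8 + 0 = 8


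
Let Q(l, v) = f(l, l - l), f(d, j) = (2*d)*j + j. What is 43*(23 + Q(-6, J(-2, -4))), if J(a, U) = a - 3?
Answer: 989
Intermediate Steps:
J(a, U) = -3 + a
f(d, j) = j + 2*d*j (f(d, j) = 2*d*j + j = j + 2*d*j)
Q(l, v) = 0 (Q(l, v) = (l - l)*(1 + 2*l) = 0*(1 + 2*l) = 0)
43*(23 + Q(-6, J(-2, -4))) = 43*(23 + 0) = 43*23 = 989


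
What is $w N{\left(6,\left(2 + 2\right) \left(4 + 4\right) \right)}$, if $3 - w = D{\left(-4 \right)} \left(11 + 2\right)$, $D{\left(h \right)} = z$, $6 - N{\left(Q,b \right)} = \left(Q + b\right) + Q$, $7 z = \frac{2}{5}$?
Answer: $- \frac{3002}{35} \approx -85.771$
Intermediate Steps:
$z = \frac{2}{35}$ ($z = \frac{2 \cdot \frac{1}{5}}{7} = \frac{1}{7} \cdot \frac{2}{5} = \frac{2}{35} \approx 0.057143$)
$N{\left(Q,b \right)} = 6 - b - 2 Q$ ($N{\left(Q,b \right)} = 6 - \left(\left(Q + b\right) + Q\right) = 6 - \left(b + 2 Q\right) = 6 - b - 2 Q$)
$D{\left(h \right)} = \frac{2}{35}$
$w = \frac{79}{35}$ ($w = 3 - \frac{2 \left(11 + 2\right)}{35} = 3 - \frac{2}{35} \cdot 13 = 3 - \frac{26}{35} = \frac{79}{35} \approx 2.2571$)
$w N{\left(6,\left(2 + 2\right) \left(4 + 4\right) \right)} = \frac{79 \left(6 - \left(2 + 2\right) \left(4 + 4\right) - 12\right)}{35} = \frac{79 \left(6 - 4 \cdot 8 - 12\right)}{35} = \frac{79 \left(6 - 32 - 12\right)}{35} = \frac{79}{35} \left(-38\right) = - \frac{3002}{35}$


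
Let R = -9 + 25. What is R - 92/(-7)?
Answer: 204/7 ≈ 29.143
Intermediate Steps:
R = 16
R - 92/(-7) = 16 - 92/(-7) = 16 - 92*(-1/7) = 16 + 92/7 = 204/7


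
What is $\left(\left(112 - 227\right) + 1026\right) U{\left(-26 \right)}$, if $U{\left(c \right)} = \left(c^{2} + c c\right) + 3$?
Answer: $1234405$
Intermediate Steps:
$U{\left(c \right)} = 3 + 2 c^{2}$ ($U{\left(c \right)} = \left(c^{2} + c^{2}\right) + 3 = 2 c^{2} + 3 = 3 + 2 c^{2}$)
$\left(\left(112 - 227\right) + 1026\right) U{\left(-26 \right)} = \left(\left(112 - 227\right) + 1026\right) \left(3 + 2 \left(-26\right)^{2}\right) = \left(\left(112 - 227\right) + 1026\right) \left(3 + 2 \cdot 676\right) = \left(-115 + 1026\right) \left(3 + 1352\right) = 911 \cdot 1355 = 1234405$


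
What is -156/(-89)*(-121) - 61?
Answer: -24305/89 ≈ -273.09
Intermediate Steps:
-156/(-89)*(-121) - 61 = -156*(-1/89)*(-121) - 61 = (156/89)*(-121) - 61 = -18876/89 - 61 = -24305/89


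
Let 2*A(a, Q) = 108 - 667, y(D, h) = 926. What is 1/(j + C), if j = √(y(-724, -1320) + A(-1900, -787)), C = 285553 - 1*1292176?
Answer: -671082/675526575655 - √2586/2026579726965 ≈ -9.9345e-7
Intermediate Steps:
A(a, Q) = -559/2 (A(a, Q) = (108 - 667)/2 = (½)*(-559) = -559/2)
C = -1006623 (C = 285553 - 1292176 = -1006623)
j = √2586/2 (j = √(926 - 559/2) = √(1293/2) = √2586/2 ≈ 25.426)
1/(j + C) = 1/(√2586/2 - 1006623) = 1/(-1006623 + √2586/2)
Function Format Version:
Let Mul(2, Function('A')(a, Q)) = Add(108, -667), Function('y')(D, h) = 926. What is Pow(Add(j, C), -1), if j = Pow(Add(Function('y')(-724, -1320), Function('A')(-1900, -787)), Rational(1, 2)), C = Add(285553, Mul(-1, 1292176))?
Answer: Add(Rational(-671082, 675526575655), Mul(Rational(-1, 2026579726965), Pow(2586, Rational(1, 2)))) ≈ -9.9345e-7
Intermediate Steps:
Function('A')(a, Q) = Rational(-559, 2) (Function('A')(a, Q) = Mul(Rational(1, 2), Add(108, -667)) = Mul(Rational(1, 2), -559) = Rational(-559, 2))
C = -1006623 (C = Add(285553, -1292176) = -1006623)
j = Mul(Rational(1, 2), Pow(2586, Rational(1, 2))) (j = Pow(Add(926, Rational(-559, 2)), Rational(1, 2)) = Pow(Rational(1293, 2), Rational(1, 2)) = Mul(Rational(1, 2), Pow(2586, Rational(1, 2))) ≈ 25.426)
Pow(Add(j, C), -1) = Pow(Add(Mul(Rational(1, 2), Pow(2586, Rational(1, 2))), -1006623), -1) = Pow(Add(-1006623, Mul(Rational(1, 2), Pow(2586, Rational(1, 2)))), -1)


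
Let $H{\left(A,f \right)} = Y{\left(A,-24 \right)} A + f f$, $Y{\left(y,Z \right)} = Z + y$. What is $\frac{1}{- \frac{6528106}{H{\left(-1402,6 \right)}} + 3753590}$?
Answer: $\frac{999644}{3752250457907} \approx 2.6641 \cdot 10^{-7}$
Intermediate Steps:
$H{\left(A,f \right)} = f^{2} + A \left(-24 + A\right)$ ($H{\left(A,f \right)} = \left(-24 + A\right) A + f f = A \left(-24 + A\right) + f^{2} = f^{2} + A \left(-24 + A\right)$)
$\frac{1}{- \frac{6528106}{H{\left(-1402,6 \right)}} + 3753590} = \frac{1}{- \frac{6528106}{6^{2} - 1402 \left(-24 - 1402\right)} + 3753590} = \frac{1}{- \frac{6528106}{36 - -1999252} + 3753590} = \frac{1}{- \frac{6528106}{36 + 1999252} + 3753590} = \frac{1}{- \frac{6528106}{1999288} + 3753590} = \frac{1}{\left(-6528106\right) \frac{1}{1999288} + 3753590} = \frac{1}{- \frac{3264053}{999644} + 3753590} = \frac{1}{\frac{3752250457907}{999644}} = \frac{999644}{3752250457907}$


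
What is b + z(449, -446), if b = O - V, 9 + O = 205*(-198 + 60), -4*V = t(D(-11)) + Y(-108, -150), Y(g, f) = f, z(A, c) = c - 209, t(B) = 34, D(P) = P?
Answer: -28983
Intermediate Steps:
z(A, c) = -209 + c
V = 29 (V = -(34 - 150)/4 = -1/4*(-116) = 29)
O = -28299 (O = -9 + 205*(-198 + 60) = -9 + 205*(-138) = -9 - 28290 = -28299)
b = -28328 (b = -28299 - 1*29 = -28299 - 29 = -28328)
b + z(449, -446) = -28328 + (-209 - 446) = -28328 - 655 = -28983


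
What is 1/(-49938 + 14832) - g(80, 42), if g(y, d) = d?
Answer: -1474453/35106 ≈ -42.000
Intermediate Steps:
1/(-49938 + 14832) - g(80, 42) = 1/(-49938 + 14832) - 1*42 = 1/(-35106) - 42 = -1/35106 - 42 = -1474453/35106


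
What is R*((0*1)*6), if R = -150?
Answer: 0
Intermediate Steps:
R*((0*1)*6) = -150*0*1*6 = -0*6 = -150*0 = 0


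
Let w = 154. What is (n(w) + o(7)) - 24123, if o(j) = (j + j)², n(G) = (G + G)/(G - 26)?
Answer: -765587/32 ≈ -23925.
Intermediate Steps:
n(G) = 2*G/(-26 + G) (n(G) = (2*G)/(-26 + G) = 2*G/(-26 + G))
o(j) = 4*j² (o(j) = (2*j)² = 4*j²)
(n(w) + o(7)) - 24123 = (2*154/(-26 + 154) + 4*7²) - 24123 = (2*154/128 + 4*49) - 24123 = (2*154*(1/128) + 196) - 24123 = (77/32 + 196) - 24123 = 6349/32 - 24123 = -765587/32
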